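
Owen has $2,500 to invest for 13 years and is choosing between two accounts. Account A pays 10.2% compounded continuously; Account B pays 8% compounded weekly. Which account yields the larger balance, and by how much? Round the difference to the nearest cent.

Account A growth factor: e^(0.102·13) = e^1.326 ≈ 3.765949422; balance ≈ 9,414.8736.
Account B growth factor: (1 + 0.08/52)^676 ≈ 2.826956863; balance ≈ 7,067.3922.
Account A is larger by 2,347.4814.

Account A, by $2,347.48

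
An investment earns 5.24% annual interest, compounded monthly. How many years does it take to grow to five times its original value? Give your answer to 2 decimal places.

30.78 years

(1 + 0.00436667)^(12t) = 5.
12t = ln 5 / ln(1 + 0.00436667) ≈ 1.6094/0.00435716 ≈ 369.3777.
t ≈ 30.7815.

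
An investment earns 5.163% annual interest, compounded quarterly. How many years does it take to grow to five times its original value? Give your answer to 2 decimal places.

31.37 years

(1 + 0.0129075)^(4t) = 5.
4t = ln 5 / ln(1 + 0.0129075) ≈ 1.6094/0.0128249 ≈ 125.4931.
t ≈ 31.3733.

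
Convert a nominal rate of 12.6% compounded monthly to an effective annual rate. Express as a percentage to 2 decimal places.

EAR = (1 + 12.6%/12)^12 − 1 = (1 + 0.0105)^12 − 1.
(1 + 0.0105)^12 ≈ 1.133537, so EAR ≈ 13.35373%.

13.35%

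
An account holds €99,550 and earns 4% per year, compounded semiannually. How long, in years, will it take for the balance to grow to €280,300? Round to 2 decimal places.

26.14 years

(1 + 0.02)^(2t) = 280,300/99,550 = 2.8157.
2t·ln(1 + 0.02) = ln(2.8157); 2t = 1.0352/0.0198026 ≈ 52.2759.
t ≈ 26.1380 years.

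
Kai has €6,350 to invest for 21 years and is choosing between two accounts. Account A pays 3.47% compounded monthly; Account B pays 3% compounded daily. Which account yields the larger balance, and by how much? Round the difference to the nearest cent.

Account A growth factor: (1 + 0.0347/12)^252 ≈ 2.0702066804; balance ≈ 13,145.8124.
Account B growth factor: (1 + 0.03/365)^7665 ≈ 1.8775619704; balance ≈ 11,922.5185.
Account A is larger by 1,223.2939.

Account A, by €1,223.29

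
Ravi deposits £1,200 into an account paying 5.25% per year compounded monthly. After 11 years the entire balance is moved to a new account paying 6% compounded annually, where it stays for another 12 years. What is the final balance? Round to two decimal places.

Phase 1: 1,200·(1 + 0.004375)^132 ≈ 2,135.2035.
Phase 2: 2,135.2035·(1 + 0.06)^12 ≈ 4,296.4489.

£4,296.45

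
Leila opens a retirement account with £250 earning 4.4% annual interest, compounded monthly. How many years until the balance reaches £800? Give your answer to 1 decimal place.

(1 + 0.00366667)^(12t) = 800/250 = 3.2.
12t·ln(1 + 0.00366667) = ln(3.2); 12t = 1.1632/0.00365996 ≈ 317.8042.
t ≈ 26.4837 years.

26.5 years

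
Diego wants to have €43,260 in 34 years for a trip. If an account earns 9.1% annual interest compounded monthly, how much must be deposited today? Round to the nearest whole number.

€1,984

Periodic rate = 9.1%/12 = 0.00758333; 408 periods.
P = 43,260/(1 + 0.091/12)^408 ≈ 43,260/21.809105299 ≈ 1,983.5752.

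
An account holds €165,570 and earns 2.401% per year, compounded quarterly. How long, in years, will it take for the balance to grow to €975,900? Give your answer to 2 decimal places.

74.11 years

(1 + 0.0060025)^(4t) = 975,900/165,570 = 5.8942.
4t·ln(1 + 0.0060025) = ln(5.8942); 4t = 1.774/0.00598456 ≈ 296.4240.
t ≈ 74.1060 years.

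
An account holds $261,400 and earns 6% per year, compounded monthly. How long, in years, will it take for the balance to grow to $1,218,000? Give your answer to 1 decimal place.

25.7 years

(1 + 0.005)^(12t) = 1,218,000/261,400 = 4.6595.
12t·ln(1 + 0.005) = ln(4.6595); 12t = 1.5389/0.00498754 ≈ 308.5515.
t ≈ 25.7126 years.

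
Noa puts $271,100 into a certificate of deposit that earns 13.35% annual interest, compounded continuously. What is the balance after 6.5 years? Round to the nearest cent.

$645,637.21

A = P·e^(rt) = 271,100·e^(0.1335·6.5) = 271,100·e^0.86775.
e^0.86775 ≈ 2.38154634144, so A ≈ 645,637.2132.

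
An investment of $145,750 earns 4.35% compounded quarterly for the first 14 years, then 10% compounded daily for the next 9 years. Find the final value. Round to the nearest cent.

$656,867.25

Phase 1: 145,750·(1 + 0.010875)^56 ≈ 267,095.2140.
Phase 2: 267,095.2140·(1 + 0.1/365)^3285 ≈ 656,867.2455.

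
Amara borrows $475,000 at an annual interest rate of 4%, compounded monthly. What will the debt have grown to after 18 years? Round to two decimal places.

Periodic rate = 4%/12 = 0.00333333; periods = 12·18 = 216.
A = 475,000·(1 + 0.04/12)^216 ≈ 475,000·2.05197482767 ≈ 974,688.0431.

$974,688.04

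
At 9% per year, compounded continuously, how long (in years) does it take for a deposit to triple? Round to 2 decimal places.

e^(0.09t) = 3, so 0.09t = ln 3 ≈ 1.0986.
t ≈ 1.0986/0.09 ≈ 12.2068.

12.21 years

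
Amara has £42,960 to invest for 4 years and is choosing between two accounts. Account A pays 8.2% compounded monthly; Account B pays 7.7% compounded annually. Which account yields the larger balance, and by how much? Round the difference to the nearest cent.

Account A, by £1,770.21

A: (1 + 0.082/12)^48 ≈ 1.3866411896, so 42,960 × 1.3866411896 ≈ 59,570.1055.
B: (1 + 0.077)^4 ≈ 1.345435285, so 42,960 × 1.345435285 ≈ 57,799.8998.
Difference ≈ 1,770.2057 in favor of A.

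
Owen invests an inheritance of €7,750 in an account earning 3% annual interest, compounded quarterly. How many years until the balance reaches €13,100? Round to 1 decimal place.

17.6 years

We need (1 + 0.0075)^(4t) = 1.6903, so 4t = ln 1.6903 / ln 1.0075 ≈ 70.2514.
t ≈ 70.2514/4 = 17.5628 years.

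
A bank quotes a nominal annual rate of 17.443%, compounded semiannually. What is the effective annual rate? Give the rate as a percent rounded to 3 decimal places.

One year is 2 periods at 0.087215 each: (1 + 0.087215)^2 ≈ 1.182036.
EAR = 1.182036 − 1 ≈ 18.20365%.

18.204%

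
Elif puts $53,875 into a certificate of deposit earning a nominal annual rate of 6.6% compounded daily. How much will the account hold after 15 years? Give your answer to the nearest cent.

$144,977.28

Periodic rate = 6.6%/365 = 0.000180822; periods = 365·15 = 5475.
A = 53,875·(1 + 0.066/365)^5475 ≈ 53,875·2.69099362824 ≈ 144,977.2817.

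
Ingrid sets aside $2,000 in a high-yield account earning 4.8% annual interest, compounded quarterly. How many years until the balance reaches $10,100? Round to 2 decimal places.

We need (1 + 0.012)^(4t) = 5.05, so 4t = ln 5.05 / ln 1.012 ≈ 135.7571.
t ≈ 135.7571/4 = 33.9393 years.

33.94 years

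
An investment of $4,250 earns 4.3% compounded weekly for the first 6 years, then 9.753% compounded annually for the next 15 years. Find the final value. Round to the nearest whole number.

After 6 years at 4.3%: 4,250 × 1.2942008309 ≈ 5,500.3535.
Then 15 years at 9.753%: 5,500.3535 × 4.0387409876 ≈ 22,214.5033.

$22,215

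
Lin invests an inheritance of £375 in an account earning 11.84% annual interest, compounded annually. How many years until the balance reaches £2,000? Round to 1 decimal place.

15.0 years

(1 + 0.1184)^t = 2,000/375 = 5.3333.
t·ln(1 + 0.1184) = ln(5.3333); t = 1.674/0.111899 ≈ 14.9597.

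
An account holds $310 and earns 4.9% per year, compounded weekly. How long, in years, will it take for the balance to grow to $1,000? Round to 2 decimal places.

23.91 years

We need (1 + 0.000942308)^(52t) = 3.2258, so 52t = ln 3.2258 / ln 1.000942 ≈ 1243.4736.
t ≈ 1243.4736/52 = 23.9130 years.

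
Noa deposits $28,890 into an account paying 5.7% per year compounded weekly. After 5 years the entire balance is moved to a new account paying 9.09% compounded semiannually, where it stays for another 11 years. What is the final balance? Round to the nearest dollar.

$102,123

After 5 years at 5.7%: 28,890 × 1.3295544846 ≈ 38,410.8291.
Then 11 years at 9.09%: 38,410.8291 × 2.6587155339 ≈ 102,123.4679.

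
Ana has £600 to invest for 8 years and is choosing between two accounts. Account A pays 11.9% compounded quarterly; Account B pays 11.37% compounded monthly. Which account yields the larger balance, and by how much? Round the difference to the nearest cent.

Account A, by £49.46

Account A growth factor: (1 + 0.02975)^32 ≈ 2.555157176; balance ≈ 1,533.0943.
Account B growth factor: (1 + 0.009475)^96 ≈ 2.472717623; balance ≈ 1,483.6306.
Account A is larger by 49.4637.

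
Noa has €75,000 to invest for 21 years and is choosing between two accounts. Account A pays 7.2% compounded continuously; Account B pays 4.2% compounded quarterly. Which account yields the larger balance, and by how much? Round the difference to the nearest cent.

Account A growth factor: e^(0.072·21) = e^1.512 ≈ 4.5357933154; balance ≈ 340,184.4987.
Account B growth factor: (1 + 0.0105)^84 ≈ 2.40464350156; balance ≈ 180,348.2626.
Account A is larger by 159,836.2360.

Account A, by €159,836.24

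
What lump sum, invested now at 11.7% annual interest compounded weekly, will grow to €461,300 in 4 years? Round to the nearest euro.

Periodic rate = 11.7%/52 = 0.00225; 208 periods.
P = 461,300/(1 + 0.00225)^208 ≈ 461,300/1.59595816842 ≈ 289,042.6636.

€289,043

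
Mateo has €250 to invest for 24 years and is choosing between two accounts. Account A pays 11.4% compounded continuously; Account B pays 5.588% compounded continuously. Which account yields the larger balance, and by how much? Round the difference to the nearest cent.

Account A, by €2,900.46

Account A growth factor: e^(0.114·24) = e^2.736 ≈ 15.42516089; balance ≈ 3,856.2902.
Account B growth factor: e^(0.05588·24) = e^1.34112 ≈ 3.82332323; balance ≈ 955.8308.
Account A is larger by 2,900.4594.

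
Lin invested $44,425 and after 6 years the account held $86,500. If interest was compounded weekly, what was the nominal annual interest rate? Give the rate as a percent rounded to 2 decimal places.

11.12%

(1 + r/52)^312 = 86,500/44,425 = 1.9471.
1 + r/52 = 1.9471^(1/312) ≈ 1.002138, so r/52 ≈ 0.00213799.
r ≈ 52·0.00213799 = 11.11757%.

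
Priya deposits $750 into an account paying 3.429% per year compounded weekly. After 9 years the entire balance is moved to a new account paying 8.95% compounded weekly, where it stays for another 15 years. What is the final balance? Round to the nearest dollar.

$3,905

After 9 years at 3.429%: 750 × 1.361392799 ≈ 1,021.0446.
Then 15 years at 8.95%: 1,021.0446 × 3.824187397 ≈ 3,904.6659.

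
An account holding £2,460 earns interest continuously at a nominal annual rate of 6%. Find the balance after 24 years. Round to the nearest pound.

£10,383

A = P·e^(rt) = 2,460·e^(0.06·24) = 2,460·e^1.44.
e^1.44 ≈ 4.220695817, so A ≈ 10,382.9117.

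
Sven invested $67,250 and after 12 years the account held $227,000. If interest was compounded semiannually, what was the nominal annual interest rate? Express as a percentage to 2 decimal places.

10.40%

(1 + r/2)^24 = 227,000/67,250 = 3.37546.
1 + r/2 = 3.37546^(1/24) ≈ 1.051996, so r/2 ≈ 0.0519955.
r ≈ 2·0.0519955 = 10.39911%.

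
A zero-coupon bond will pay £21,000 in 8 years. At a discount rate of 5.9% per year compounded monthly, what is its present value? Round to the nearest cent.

Periodic rate = 5.9%/12 = 0.00491667; 96 periods.
P = 21,000/(1 + 0.059/12)^96 ≈ 21,000/1.6013442872 ≈ 13,113.9819.

£13,113.98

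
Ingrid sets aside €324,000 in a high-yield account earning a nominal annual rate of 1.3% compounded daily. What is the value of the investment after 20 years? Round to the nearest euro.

Periodic rate = 1.3%/365 = 0.0000356164; periods = 365·20 = 7300.
A = 324,000·(1 + 0.013/365)^7300 ≈ 324,000·1.29692408186 ≈ 420,203.4025.

€420,203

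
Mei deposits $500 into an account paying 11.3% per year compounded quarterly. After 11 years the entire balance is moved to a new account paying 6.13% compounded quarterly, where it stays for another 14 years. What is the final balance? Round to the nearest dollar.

After 11 years at 11.3%: 500 × 3.406776164 ≈ 1,703.3881.
Then 14 years at 6.13%: 1,703.3881 × 2.343605286 ≈ 3,992.0693.

$3,992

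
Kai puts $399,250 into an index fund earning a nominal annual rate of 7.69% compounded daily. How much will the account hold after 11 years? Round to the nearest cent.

Periodic rate = 7.69%/365 = 0.000210685; periods = 365·11 = 4015.
A = 399,250·(1 + 0.0769/365)^4015 ≈ 399,250·2.32986634512 ≈ 930,199.1383.

$930,199.14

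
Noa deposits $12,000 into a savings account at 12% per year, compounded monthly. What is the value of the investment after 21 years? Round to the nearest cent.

Periodic rate = 12%/12 = 0.01; periods = 12·21 = 252.
A = 12,000·(1 + 0.01)^252 ≈ 12,000·12.2740020992 ≈ 147,288.0252.

$147,288.03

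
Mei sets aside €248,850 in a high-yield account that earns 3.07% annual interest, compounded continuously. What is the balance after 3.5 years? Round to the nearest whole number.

A = P·e^(rt) = 248,850·e^(0.0307·3.5) = 248,850·e^0.10745.
e^0.10745 ≈ 1.1134351876, so A ≈ 277,078.3464.

€277,078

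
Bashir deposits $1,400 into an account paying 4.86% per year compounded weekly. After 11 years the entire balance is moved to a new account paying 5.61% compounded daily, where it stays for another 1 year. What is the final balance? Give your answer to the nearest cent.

$2,526.71

After 11 years at 4.86%: 1,400 × 1.706339329 ≈ 2,388.8751.
Then 1 years at 5.61%: 2,388.8751 × 1.057698889 ≈ 2,526.7105.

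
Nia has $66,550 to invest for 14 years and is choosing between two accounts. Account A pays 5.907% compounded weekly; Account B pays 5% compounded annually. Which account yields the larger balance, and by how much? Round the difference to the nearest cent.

Account A growth factor: (1 + 0.05907/52)^728 ≈ 2.28533048592; balance ≈ 152,088.7438.
Account B growth factor: (1 + 0.05)^14 ≈ 1.97993159944; balance ≈ 131,764.4479.
Account A is larger by 20,324.2959.

Account A, by $20,324.30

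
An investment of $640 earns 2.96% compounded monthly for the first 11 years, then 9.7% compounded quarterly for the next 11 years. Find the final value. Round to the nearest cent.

$2,542.58

Phase 1: 640·(1 + 0.0296/12)^132 ≈ 885.9560.
Phase 2: 885.9560·(1 + 0.02425)^44 ≈ 2,542.5818.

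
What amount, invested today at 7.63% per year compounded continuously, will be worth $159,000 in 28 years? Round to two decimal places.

$18,774.59

P = A·e^(−rt) = 159,000·e^(−2.1364).
e^(−2.1364) ≈ 0.118079163776, so P ≈ 18,774.5870.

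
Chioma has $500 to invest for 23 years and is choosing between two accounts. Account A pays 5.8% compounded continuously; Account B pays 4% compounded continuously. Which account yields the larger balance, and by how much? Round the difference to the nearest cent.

Account A, by $643.45

A: e^(0.058·23) = e^1.334 ≈ 3.79619785, so 500 × 3.79619785 ≈ 1,898.0989.
B: e^(0.04·23) = e^0.92 ≈ 2.50929039, so 500 × 2.50929039 ≈ 1,254.6452.
Difference ≈ 643.4537 in favor of A.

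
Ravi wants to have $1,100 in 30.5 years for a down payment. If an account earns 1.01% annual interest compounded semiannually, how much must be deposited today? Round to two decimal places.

Periodic rate = 1.01%/2 = 0.00505; 61 periods.
P = 1,100/(1 + 0.00505)^61 ≈ 1,100/1.359714543 ≈ 808.9933.

$808.99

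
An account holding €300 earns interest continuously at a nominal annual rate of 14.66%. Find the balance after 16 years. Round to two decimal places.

€3,131.86

A = P·e^(rt) = 300·e^(0.1466·16) = 300·e^2.3456.
e^2.3456 ≈ 10.43953457, so A ≈ 3,131.8604.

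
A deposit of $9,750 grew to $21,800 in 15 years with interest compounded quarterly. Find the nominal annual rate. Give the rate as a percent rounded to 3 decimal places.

5.400%

(1 + r/4)^60 = 21,800/9,750 = 2.2359.
1 + r/4 = 2.2359^(1/60) ≈ 1.013501, so r/4 ≈ 0.013501.
r ≈ 4·0.013501 = 5.40042%.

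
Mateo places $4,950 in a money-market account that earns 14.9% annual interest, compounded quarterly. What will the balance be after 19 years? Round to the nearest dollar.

Growth factor = (1 + 0.03725)^76 ≈ 16.11171259.
A ≈ 4,950 × 16.11171259 ≈ 79,752.9773.

$79,753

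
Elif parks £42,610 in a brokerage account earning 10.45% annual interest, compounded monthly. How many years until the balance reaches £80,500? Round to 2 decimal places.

We need (1 + 0.00870833)^(12t) = 1.8892, so 12t = ln 1.8892 / ln 1.008708 ≈ 73.3704.
t ≈ 73.3704/12 = 6.1142 years.

6.11 years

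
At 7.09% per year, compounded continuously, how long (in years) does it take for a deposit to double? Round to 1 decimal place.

e^(0.0709t) = 2, so 0.0709t = ln 2 ≈ 0.69315.
t ≈ 0.69315/0.0709 ≈ 9.7764.

9.8 years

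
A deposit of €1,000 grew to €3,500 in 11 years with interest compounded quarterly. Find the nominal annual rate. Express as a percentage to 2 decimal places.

The 44-period growth factor is 3,500/1,000 = 3.5.
r/4 = 3.5^(1/44) − 1 ≈ 0.0288811, so r ≈ 4·0.0288811 = 11.55243%.

11.55%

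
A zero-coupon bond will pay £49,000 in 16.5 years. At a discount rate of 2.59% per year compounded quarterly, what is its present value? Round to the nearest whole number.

£32,004

Growth factor = (1 + 0.006475)^66 ≈ 1.5310785135.
P = 49,000/1.5310785135 ≈ 32,003.5841.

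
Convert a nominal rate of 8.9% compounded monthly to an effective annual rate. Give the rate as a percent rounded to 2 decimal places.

One year is 12 periods at 0.00741667 each: (1 + 0.00741667)^12 ≈ 1.092722.
EAR = 1.092722 − 1 ≈ 9.27217%.

9.27%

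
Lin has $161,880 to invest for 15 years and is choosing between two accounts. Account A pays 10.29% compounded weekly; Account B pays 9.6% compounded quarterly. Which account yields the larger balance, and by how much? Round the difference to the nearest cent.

Account A, by $84,872.97

A: (1 + 0.1029/52)^780 ≈ 4.67381117924, so 161,880 × 4.67381117924 ≈ 756,596.5537.
B: (1 + 0.024)^60 ≈ 4.14951556888, so 161,880 × 4.14951556888 ≈ 671,723.5803.
Difference ≈ 84,872.9734 in favor of A.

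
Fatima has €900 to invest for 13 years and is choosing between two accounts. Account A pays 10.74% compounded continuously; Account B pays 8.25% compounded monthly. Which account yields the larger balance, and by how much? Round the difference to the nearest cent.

Account A, by €1,015.06

A: e^(0.1074·13) = e^1.3962 ≈ 4.039819448, so 900 × 4.039819448 ≈ 3,635.8375.
B: (1 + 0.006875)^156 ≈ 2.911970769, so 900 × 2.911970769 ≈ 2,620.7737.
Difference ≈ 1,015.0638 in favor of A.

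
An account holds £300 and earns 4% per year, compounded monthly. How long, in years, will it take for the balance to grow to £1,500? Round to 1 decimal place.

40.3 years

We need (1 + 0.00333333)^(12t) = 5, so 12t = ln 5 / ln 1.003333 ≈ 483.6356.
t ≈ 483.6356/12 = 40.3030 years.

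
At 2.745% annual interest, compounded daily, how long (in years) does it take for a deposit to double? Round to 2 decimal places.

(1 + 0.0000752055)^(365t) = 2.
365t = ln 2 / ln(1 + 0.0000752055) ≈ 0.69315/7.52027e-05 ≈ 9217.0577.
t ≈ 25.2522.

25.25 years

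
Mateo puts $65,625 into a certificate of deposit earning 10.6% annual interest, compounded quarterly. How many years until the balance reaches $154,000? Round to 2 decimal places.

8.15 years

We need (1 + 0.0265)^(4t) = 2.3467, so 4t = ln 2.3467 / ln 1.0265 ≈ 32.6132.
t ≈ 32.6132/4 = 8.1533 years.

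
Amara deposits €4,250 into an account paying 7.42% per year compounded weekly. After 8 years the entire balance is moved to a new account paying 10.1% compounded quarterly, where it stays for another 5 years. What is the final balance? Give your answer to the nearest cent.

€12,664.79

Phase 1: 4,250·(1 + 0.0742/52)^416 ≈ 7,691.3466.
Phase 2: 7,691.3466·(1 + 0.02525)^20 ≈ 12,664.7885.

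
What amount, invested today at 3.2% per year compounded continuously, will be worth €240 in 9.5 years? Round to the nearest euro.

P = A·e^(−rt) = 240·e^(−0.304).
e^(−0.304) ≈ 0.737860866, so P ≈ 177.0866.

€177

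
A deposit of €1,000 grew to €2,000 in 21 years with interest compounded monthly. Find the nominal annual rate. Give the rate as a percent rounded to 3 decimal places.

The 252-period growth factor is 2,000/1,000 = 2.
r/12 = 2^(1/252) − 1 ≈ 0.00275437, so r ≈ 12·0.00275437 = 3.30524%.

3.305%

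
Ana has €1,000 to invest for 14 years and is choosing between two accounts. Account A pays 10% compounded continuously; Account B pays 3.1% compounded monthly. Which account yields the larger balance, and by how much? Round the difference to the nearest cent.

Account A, by €2,512.64

Account A growth factor: e^(0.1·14) = e^1.4 ≈ 4.055199967; balance ≈ 4,055.2000.
Account B growth factor: (1 + 0.031/12)^168 ≈ 1.542555382; balance ≈ 1,542.5554.
Account A is larger by 2,512.6446.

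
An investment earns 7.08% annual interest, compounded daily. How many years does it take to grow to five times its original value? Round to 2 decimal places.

22.73 years

(1 + 0.000193973)^(365t) = 5.
365t = ln 5 / ln(1 + 0.000193973) ≈ 1.6094/0.000193954 ≈ 8298.0482.
t ≈ 22.7344.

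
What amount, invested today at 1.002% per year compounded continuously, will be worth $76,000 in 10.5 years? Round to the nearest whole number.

P = A·e^(−rt) = 76,000·e^(−0.10521).
e^(−0.10521) ≈ 0.90013547429, so P ≈ 68,410.2960.

$68,410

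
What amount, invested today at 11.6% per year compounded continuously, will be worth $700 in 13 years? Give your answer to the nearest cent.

$154.95

P = A·e^(−rt) = 700·e^(−1.508).
e^(−1.508) ≈ 0.22135224, so P ≈ 154.9466.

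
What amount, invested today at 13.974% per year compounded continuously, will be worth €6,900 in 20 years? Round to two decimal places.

P = A·e^(−rt) = 6,900·e^(−2.7948).
e^(−2.7948) ≈ 0.06112709853, so P ≈ 421.7770.

€421.78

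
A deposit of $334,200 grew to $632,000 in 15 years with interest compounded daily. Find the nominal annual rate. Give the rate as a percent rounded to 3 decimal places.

4.248%

The 5475-period growth factor is 632,000/334,200 = 1.89108.
r/365 = 1.89108^(1/5475) − 1 ≈ 0.000116381, so r ≈ 365·0.000116381 = 4.24791%.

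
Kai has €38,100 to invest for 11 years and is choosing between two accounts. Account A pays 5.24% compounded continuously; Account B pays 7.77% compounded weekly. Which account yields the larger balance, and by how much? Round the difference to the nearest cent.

Account B, by €21,699.85

A: e^(0.0524·11) = e^0.5764 ≈ 1.7796202521, so 38,100 × 1.7796202521 ≈ 67,803.5316.
B: (1 + 0.0777/52)^572 ≈ 2.3491700037, so 38,100 × 2.3491700037 ≈ 89,503.3771.
Difference ≈ 21,699.8455 in favor of B.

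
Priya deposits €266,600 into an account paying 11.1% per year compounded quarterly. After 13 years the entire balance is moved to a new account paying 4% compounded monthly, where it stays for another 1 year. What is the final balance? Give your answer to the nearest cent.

€1,151,734.24

Phase 1: 266,600·(1 + 0.02775)^52 ≈ 1,106,647.7073.
Phase 2: 1,106,647.7073·(1 + 0.04/12)^12 ≈ 1,151,734.2424.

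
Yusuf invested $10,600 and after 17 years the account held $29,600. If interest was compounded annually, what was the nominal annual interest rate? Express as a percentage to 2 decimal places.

6.23%

(1 + r)^17 = 29,600/10,600 = 2.79245.
1 + r = 2.79245^(1/17) ≈ 1.062269, so r ≈ 0.0622689.
r ≈ 6.22689%.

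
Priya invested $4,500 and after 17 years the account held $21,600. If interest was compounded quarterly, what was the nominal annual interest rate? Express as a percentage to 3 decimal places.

9.334%

(1 + r/4)^68 = 21,600/4,500 = 4.8.
1 + r/4 = 4.8^(1/68) ≈ 1.023336, so r/4 ≈ 0.023336.
r ≈ 4·0.023336 = 9.33440%.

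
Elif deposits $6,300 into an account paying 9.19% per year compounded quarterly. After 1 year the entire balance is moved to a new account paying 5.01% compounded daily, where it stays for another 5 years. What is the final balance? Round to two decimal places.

$8,863.06

Phase 1: 6,300·(1 + 0.022975)^4 ≈ 6,899.2301.
Phase 2: 6,899.2301·(1 + 0.0501/365)^1825 ≈ 8,863.0650.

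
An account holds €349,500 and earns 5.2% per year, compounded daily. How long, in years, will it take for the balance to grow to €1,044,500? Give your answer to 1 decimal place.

We need (1 + 0.000142466)^(365t) = 2.9886, so 365t = ln 2.9886 / ln 1.000142 ≈ 7685.1312.
t ≈ 7685.1312/365 = 21.0552 years.

21.1 years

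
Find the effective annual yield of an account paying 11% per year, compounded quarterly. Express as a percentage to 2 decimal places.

EAR = (1 + 11%/4)^4 − 1 = (1 + 0.0275)^4 − 1.
(1 + 0.0275)^4 ≈ 1.114621, so EAR ≈ 11.46213%.

11.46%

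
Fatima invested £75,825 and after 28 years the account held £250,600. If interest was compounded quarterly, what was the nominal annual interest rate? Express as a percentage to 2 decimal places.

The 112-period growth factor is 250,600/75,825 = 3.30498.
r/4 = 3.30498^(1/112) − 1 ≈ 0.0107306, so r ≈ 4·0.0107306 = 4.29226%.

4.29%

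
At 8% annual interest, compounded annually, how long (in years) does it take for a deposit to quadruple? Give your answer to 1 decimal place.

(1 + 0.08)^t = 4.
t = ln 4 / ln(1 + 0.08) ≈ 1.3863/0.076961 ≈ 18.0129.

18.0 years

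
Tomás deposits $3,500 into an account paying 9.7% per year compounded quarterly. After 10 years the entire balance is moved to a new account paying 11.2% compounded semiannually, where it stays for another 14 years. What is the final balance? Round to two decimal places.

Phase 1: 3,500·(1 + 0.02425)^40 ≈ 9,126.5566.
Phase 2: 9,126.5566·(1 + 0.056)^28 ≈ 41,965.9114.

$41,965.91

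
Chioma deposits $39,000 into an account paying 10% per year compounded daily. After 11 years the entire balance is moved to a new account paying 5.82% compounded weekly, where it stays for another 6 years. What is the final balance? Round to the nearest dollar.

$166,071

After 11 years at 10%: 39,000 × 3.00371345815 ≈ 117,144.8249.
Then 6 years at 5.82%: 117,144.8249 × 1.417655893 ≈ 166,071.0513.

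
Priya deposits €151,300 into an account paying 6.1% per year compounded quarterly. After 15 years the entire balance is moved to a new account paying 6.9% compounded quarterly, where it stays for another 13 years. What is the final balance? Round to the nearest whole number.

€912,976

After 15 years at 6.1%: 151,300 × 2.47959007718 ≈ 375,161.9787.
Then 13 years at 6.9%: 375,161.9787 × 2.43355027782 ≈ 912,975.5374.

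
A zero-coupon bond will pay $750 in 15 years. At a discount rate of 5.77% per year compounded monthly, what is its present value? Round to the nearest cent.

$316.29

Growth factor = (1 + 0.0577/12)^180 ≈ 2.37127039.
P = 750/2.37127039 ≈ 316.2862.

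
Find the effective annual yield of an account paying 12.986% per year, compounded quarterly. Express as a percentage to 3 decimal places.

One year is 4 periods at 0.032465 each: (1 + 0.032465)^4 ≈ 1.136322.
EAR = 1.136322 − 1 ≈ 13.63218%.

13.632%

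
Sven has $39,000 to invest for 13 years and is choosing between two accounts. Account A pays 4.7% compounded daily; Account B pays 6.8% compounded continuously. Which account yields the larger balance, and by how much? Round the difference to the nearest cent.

A: (1 + 0.047/365)^4745 ≈ 1.8422002864, so 39,000 × 1.8422002864 ≈ 71,845.8112.
B: e^(0.068·13) = e^0.884 ≈ 2.4205626182, so 39,000 × 2.4205626182 ≈ 94,401.9421.
Difference ≈ 22,556.1309 in favor of B.

Account B, by $22,556.13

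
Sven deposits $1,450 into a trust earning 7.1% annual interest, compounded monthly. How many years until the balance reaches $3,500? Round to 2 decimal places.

12.45 years

We need (1 + 0.00591667)^(12t) = 2.4138, so 12t = ln 2.4138 / ln 1.005917 ≈ 149.3753.
t ≈ 149.3753/12 = 12.4479 years.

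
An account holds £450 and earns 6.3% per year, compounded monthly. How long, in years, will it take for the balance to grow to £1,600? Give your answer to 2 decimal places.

20.19 years

We need (1 + 0.00525)^(12t) = 3.5556, so 12t = ln 3.5556 / ln 1.00525 ≈ 242.2549.
t ≈ 242.2549/12 = 20.1879 years.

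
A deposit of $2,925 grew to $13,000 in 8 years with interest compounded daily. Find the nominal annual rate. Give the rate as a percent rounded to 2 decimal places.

18.65%

The 2920-period growth factor is 13,000/2,925 = 4.44444.
r/365 = 4.44444^(1/2920) − 1 ≈ 0.000510971, so r ≈ 365·0.000510971 = 18.65045%.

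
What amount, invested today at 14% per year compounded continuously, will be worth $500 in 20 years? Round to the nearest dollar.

$30

P = A·e^(−rt) = 500·e^(−2.8).
e^(−2.8) ≈ 0.0608100626, so P ≈ 30.4050.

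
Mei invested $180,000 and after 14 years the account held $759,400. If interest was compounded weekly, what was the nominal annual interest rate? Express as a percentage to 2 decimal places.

10.29%

(1 + r/52)^728 = 759,400/180,000 = 4.21889.
1 + r/52 = 4.21889^(1/728) ≈ 1.001979, so r/52 ≈ 0.00197939.
r ≈ 52·0.00197939 = 10.29283%.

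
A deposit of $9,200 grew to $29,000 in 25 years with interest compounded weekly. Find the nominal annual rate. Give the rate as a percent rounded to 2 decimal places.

4.59%

The 1300-period growth factor is 29,000/9,200 = 3.15217.
r/52 = 3.15217^(1/1300) − 1 ≈ 0.000883538, so r ≈ 52·0.000883538 = 4.59440%.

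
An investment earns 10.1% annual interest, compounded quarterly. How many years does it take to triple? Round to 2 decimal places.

(1 + 0.02525)^(4t) = 3.
4t = ln 3 / ln(1 + 0.02525) ≈ 1.0986/0.0249365 ≈ 44.0564.
t ≈ 11.0141.

11.01 years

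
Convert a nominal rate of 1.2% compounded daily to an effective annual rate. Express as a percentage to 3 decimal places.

One year is 365 periods at 0.0000328767 each: (1 + 0.0000328767)^365 ≈ 1.012072.
EAR = 1.012072 − 1 ≈ 1.20721%.

1.207%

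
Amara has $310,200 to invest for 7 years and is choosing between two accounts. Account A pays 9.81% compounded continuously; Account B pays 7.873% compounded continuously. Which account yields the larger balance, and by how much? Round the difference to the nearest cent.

Account A, by $78,160.82

A: e^(0.0981·7) = e^0.6867 ≈ 1.98714711583, so 310,200 × 1.98714711583 ≈ 616,413.0353.
B: e^(0.07873·7) = e^0.55111 ≈ 1.73517799688, so 310,200 × 1.73517799688 ≈ 538,252.2146.
Difference ≈ 78,160.8207 in favor of A.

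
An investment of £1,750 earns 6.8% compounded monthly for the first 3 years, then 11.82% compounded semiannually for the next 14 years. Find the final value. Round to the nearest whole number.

Phase 1: 1,750·(1 + 0.068/12)^36 ≈ 2,144.7864.
Phase 2: 2,144.7864·(1 + 0.0591)^28 ≈ 10,705.8006.

£10,706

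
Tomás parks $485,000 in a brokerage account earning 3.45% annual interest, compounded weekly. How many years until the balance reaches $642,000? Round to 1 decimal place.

(1 + 0.000663462)^(52t) = 642,000/485,000 = 1.3237.
52t·ln(1 + 0.000663462) = ln(1.3237); 52t = 0.28044/0.000663242 ≈ 422.8315.
t ≈ 8.1314 years.

8.1 years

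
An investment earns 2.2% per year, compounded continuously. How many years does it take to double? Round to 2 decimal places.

31.51 years

e^(0.022t) = 2, so 0.022t = ln 2 ≈ 0.69315.
t ≈ 0.69315/0.022 ≈ 31.5067.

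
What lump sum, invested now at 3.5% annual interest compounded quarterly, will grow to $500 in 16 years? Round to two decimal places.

Growth factor = (1 + 0.00875)^64 ≈ 1.7464134.
P = 500/1.7464134 ≈ 286.3011.

$286.30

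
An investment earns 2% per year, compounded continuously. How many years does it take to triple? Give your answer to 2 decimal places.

54.93 years

e^(0.02t) = 3, so 0.02t = ln 3 ≈ 1.0986.
t ≈ 1.0986/0.02 ≈ 54.9306.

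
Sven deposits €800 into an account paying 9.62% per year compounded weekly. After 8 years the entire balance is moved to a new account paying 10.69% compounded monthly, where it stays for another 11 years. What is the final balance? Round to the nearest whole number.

€5,565

After 8 years at 9.62%: 800 × 2.157368079 ≈ 1,725.8945.
Then 11 years at 10.69%: 1,725.8945 × 3.224227043 ≈ 5,564.6756.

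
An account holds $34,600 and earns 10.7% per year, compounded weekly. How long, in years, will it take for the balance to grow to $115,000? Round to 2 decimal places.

We need (1 + 0.00205769)^(52t) = 3.3237, so 52t = ln 3.3237 / ln 1.002058 ≈ 584.3020.
t ≈ 584.3020/52 = 11.2366 years.

11.24 years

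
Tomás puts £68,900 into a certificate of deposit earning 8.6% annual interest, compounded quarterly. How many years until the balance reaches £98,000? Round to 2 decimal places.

4.14 years

We need (1 + 0.0215)^(4t) = 1.4224, so 4t = ln 1.4224 / ln 1.0215 ≈ 16.5621.
t ≈ 16.5621/4 = 4.1405 years.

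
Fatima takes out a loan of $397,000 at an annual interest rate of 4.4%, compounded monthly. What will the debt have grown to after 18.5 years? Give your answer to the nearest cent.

$894,663.42

Periodic rate = 4.4%/12 = 0.00366667; periods = 12·18.5 = 222.
A = 397,000·(1 + 0.044/12)^222 ≈ 397,000·2.25356026264 ≈ 894,663.4243.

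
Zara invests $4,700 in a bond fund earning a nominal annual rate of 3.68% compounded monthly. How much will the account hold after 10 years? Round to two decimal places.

$6,786.93

Periodic rate = 3.68%/12 = 0.00306667; periods = 12·10 = 120.
A = 4,700·(1 + 0.0368/12)^120 ≈ 4,700·1.444028655 ≈ 6,786.9347.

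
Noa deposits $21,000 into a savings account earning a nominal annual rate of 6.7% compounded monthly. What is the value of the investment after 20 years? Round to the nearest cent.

Periodic rate = 6.7%/12 = 0.00558333; periods = 12·20 = 240.
A = 21,000·(1 + 0.067/12)^240 ≈ 21,000·3.8048365465 ≈ 79,901.5675.

$79,901.57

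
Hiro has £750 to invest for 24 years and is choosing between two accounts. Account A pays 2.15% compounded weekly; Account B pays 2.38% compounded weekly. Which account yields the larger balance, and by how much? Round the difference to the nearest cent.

Account A growth factor: (1 + 0.0215/52)^1248 ≈ 1.675134325; balance ≈ 1,256.3507.
Account B growth factor: (1 + 0.0238/52)^1248 ≈ 1.770158911; balance ≈ 1,327.6192.
Account B is larger by 71.2684.

Account B, by £71.27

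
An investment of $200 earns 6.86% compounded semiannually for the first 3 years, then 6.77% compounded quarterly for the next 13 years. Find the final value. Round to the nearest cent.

After 3 years at 6.86%: 200 × 1.22427547 ≈ 244.8551.
Then 13 years at 6.77%: 244.8551 × 2.39344832 ≈ 586.0480.

$586.05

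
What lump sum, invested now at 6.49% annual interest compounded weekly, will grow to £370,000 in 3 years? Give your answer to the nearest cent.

£304,577.15

Growth factor = (1 + 0.0649/52)^156 ≈ 1.2147989632.
P = 370,000/1.2147989632 ≈ 304,577.1450.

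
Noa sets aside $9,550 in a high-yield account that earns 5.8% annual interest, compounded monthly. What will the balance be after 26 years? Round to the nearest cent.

$42,987.46

Growth factor = (1 + 0.058/12)^312 ≈ 4.5013050557.
A ≈ 9,550 × 4.5013050557 ≈ 42,987.4633.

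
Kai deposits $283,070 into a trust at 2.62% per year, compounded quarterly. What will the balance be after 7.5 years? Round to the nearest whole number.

Periodic rate = 2.62%/4 = 0.00655; periods = 4·7.5 = 30.
A = 283,070·(1 + 0.00655)^30 ≈ 283,070·1.21635570202 ≈ 344,313.8086.

$344,314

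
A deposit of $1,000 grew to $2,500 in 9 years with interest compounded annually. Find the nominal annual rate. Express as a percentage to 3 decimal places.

10.717%

(1 + r)^9 = 2,500/1,000 = 2.5.
1 + r = 2.5^(1/9) ≈ 1.107173, so r ≈ 0.107173.
r ≈ 10.71732%.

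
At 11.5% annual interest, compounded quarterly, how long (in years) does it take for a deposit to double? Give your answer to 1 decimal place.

6.1 years

(1 + 0.02875)^(4t) = 2.
4t = ln 2 / ln(1 + 0.02875) ≈ 0.69315/0.0283445 ≈ 24.4544.
t ≈ 6.1136.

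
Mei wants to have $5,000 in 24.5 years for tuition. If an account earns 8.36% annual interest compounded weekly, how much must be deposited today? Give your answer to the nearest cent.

Periodic rate = 8.36%/52 = 0.00160769; 1274 periods.
P = 5,000/(1 + 0.0836/52)^1274 ≈ 5,000/7.741189243 ≈ 645.8956.

$645.90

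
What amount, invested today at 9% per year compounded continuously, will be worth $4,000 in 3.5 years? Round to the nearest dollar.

P = A·e^(−rt) = 4,000·e^(−0.315).
e^(−0.315) ≈ 0.7297888743, so P ≈ 2,919.1555.

$2,919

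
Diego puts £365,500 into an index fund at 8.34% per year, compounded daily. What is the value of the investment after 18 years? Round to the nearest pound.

£1,639,743

Periodic rate = 8.34%/365 = 0.000228493; periods = 365·18 = 6570.
A = 365,500·(1 + 0.0834/365)^6570 ≈ 365,500·4.486300944717 ≈ 1,639,742.9953.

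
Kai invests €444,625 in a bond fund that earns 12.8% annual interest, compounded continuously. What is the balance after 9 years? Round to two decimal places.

€1,407,022.76

A = P·e^(rt) = 444,625·e^(0.128·9) = 444,625·e^1.152.
e^1.152 ≈ 3.164515616108, so A ≈ 1,407,022.7558.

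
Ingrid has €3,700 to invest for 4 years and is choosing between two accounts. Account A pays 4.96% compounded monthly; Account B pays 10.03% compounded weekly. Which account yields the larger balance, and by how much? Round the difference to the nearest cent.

Account B, by €1,014.12

Account A growth factor: (1 + 0.0496/12)^48 ≈ 1.218951545; balance ≈ 4,510.1207.
Account B growth factor: (1 + 0.1003/52)^208 ≈ 1.493038896; balance ≈ 5,524.2439.
Account B is larger by 1,014.1232.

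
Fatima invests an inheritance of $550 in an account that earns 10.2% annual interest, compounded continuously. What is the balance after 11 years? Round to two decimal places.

A = P·e^(rt) = 550·e^(0.102·11) = 550·e^1.122.
e^1.122 ≈ 3.070990045, so A ≈ 1,689.0445.

$1,689.04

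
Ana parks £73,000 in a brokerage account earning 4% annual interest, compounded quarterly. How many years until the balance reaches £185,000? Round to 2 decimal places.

(1 + 0.01)^(4t) = 185,000/73,000 = 2.5342.
4t·ln(1 + 0.01) = ln(2.5342); 4t = 0.9299/0.00995033 ≈ 93.4538.
t ≈ 23.3635 years.

23.36 years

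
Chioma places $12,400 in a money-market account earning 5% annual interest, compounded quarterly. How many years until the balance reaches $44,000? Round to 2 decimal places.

(1 + 0.0125)^(4t) = 44,000/12,400 = 3.5484.
4t·ln(1 + 0.0125) = ln(3.5484); 4t = 1.2665/0.0124225 ≈ 101.9514.
t ≈ 25.4878 years.

25.49 years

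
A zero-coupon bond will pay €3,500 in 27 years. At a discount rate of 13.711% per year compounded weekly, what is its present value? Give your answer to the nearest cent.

€86.78

Growth factor = (1 + 0.13711/52)^1404 ≈ 40.33009696.
P = 3,500/40.33009696 ≈ 86.7838.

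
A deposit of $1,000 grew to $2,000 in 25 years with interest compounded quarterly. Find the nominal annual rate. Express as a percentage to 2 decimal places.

2.78%

The 100-period growth factor is 2,000/1,000 = 2.
r/4 = 2^(1/100) − 1 ≈ 0.00695555, so r ≈ 4·0.00695555 = 2.78222%.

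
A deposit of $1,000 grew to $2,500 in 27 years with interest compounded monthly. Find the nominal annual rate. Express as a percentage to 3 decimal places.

3.398%

(1 + r/12)^324 = 2,500/1,000 = 2.5.
1 + r/12 = 2.5^(1/324) ≈ 1.002832, so r/12 ≈ 0.00283206.
r ≈ 12·0.00283206 = 3.39847%.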